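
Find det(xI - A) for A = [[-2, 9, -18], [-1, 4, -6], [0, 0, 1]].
χ_A(x) = (x - 1)^3

xI - A = [[x + 2, -9, 18], [1, x - 4, 6], [0, 0, x - 1]].

Expanding det(xI - A) along the first row:
det(xI - A) = + (x + 2)·det([[x - 4, 6], [0, x - 1]]) - (-9)·det([[1, 6], [0, x - 1]]) + (18)·det([[1, x - 4], [0, 0]]).

Evaluating gives χ_A(x) = x^3 - 3x^2 + 3x - 1 = (x - 1)^3.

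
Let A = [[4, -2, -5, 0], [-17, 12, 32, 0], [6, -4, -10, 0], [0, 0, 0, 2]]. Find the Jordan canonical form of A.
J = [[2, 1, 0, 0], [0, 2, 1, 0], [0, 0, 2, 0], [0, 0, 0, 2]]

The characteristic polynomial is det(xI - A) = (x - 2)^4, so the eigenvalues are 2 (algebraic multiplicity 4).

For λ = 2: rank(A - 2I) = 2, rank((A - 2I)^2) = 1, rank((A - 2I)^3) = 0. The eigenspace has dimension 4 - 2 = 2, so there are 2 Jordan blocks; the rank sequence gives block sizes [3, 1].

Assembling the blocks gives the Jordan form J above.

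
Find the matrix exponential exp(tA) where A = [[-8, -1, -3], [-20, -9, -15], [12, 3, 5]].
A has Jordan form J = [[-4, 1, 0], [0, -4, 0], [0, 0, -4]] with A = PJP^{-1}, so e^{tA} = P e^{tJ} P^{-1}.

For a Jordan block J_k(λ), e^{tJ_k(λ)} = e^{λt} · (I + tN + t^2 N^2/2! + ... + t^{k-1} N^{k-1}/(k-1)!) where N is the nilpotent superdiagonal part.

Assembling the blocks and conjugating back gives the entries of e^{tA} as shown above.

e^{tA} = [[(1 - 4*t)*e^{-4*t}, -t*e^{-4*t}, -3*t*e^{-4*t}], [-20*t*e^{-4*t}, (1 - 5*t)*e^{-4*t}, -15*t*e^{-4*t}], [12*t*e^{-4*t}, 3*t*e^{-4*t}, (9*t + 1)*e^{-4*t}]]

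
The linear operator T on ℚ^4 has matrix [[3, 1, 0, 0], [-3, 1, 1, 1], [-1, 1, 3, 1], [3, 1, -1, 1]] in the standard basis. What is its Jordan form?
The characteristic polynomial is det(xI - A) = (x - 2)^4, so the eigenvalues are 2 (algebraic multiplicity 4).

For λ = 2: rank(A - 2I) = 2, rank((A - 2I)^2) = 1, rank((A - 2I)^3) = 0. The eigenspace has dimension 4 - 2 = 2, so there are 2 Jordan blocks; the rank sequence gives block sizes [3, 1].

Assembling the blocks gives the Jordan form J above.

J = [[2, 1, 0, 0], [0, 2, 1, 0], [0, 0, 2, 0], [0, 0, 0, 2]]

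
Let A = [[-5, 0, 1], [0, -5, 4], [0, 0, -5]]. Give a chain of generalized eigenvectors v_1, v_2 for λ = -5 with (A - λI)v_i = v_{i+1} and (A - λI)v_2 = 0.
v_1 = [[2, 3, 1]]^T, v_2 = [[1, 4, 0]]^T

We seek v_1 ∈ ker((A + 5I)^2) \ ker(A + 5I), then set v_{i+1} = (A + 5I) v_i.

One such chain is v_1 = [[2, 3, 1]]^T, v_2 = [[1, 4, 0]]^T. Check: (A + 5I) v_2 = [[0, 0, 0]]^T = 0.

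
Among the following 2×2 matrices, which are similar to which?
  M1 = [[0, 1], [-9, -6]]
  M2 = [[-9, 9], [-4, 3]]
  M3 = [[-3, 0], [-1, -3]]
Characteristic polynomials: χ_{M1} = (x + 3)^2, χ_{M2} = (x + 3)^2, χ_{M3} = (x + 3)^2.

{M1, M2, M3}: invariant factors (x + 3)^2.

Matrices are similar if and only if their invariant-factor lists agree; the partition into similarity classes is {M1, M2, M3}.

1 class: {M1, M2, M3}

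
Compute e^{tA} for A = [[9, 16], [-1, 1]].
A has Jordan form J = [[5, 1], [0, 5]] with A = PJP^{-1}, so e^{tA} = P e^{tJ} P^{-1}.

For a Jordan block J_k(λ), e^{tJ_k(λ)} = e^{λt} · (I + tN + t^2 N^2/2! + ... + t^{k-1} N^{k-1}/(k-1)!) where N is the nilpotent superdiagonal part.

Assembling the blocks and conjugating back gives the entries of e^{tA} as shown above.

e^{tA} = [[(4*t + 1)*e^{5*t}, 16*t*e^{5*t}], [-t*e^{5*t}, (1 - 4*t)*e^{5*t}]]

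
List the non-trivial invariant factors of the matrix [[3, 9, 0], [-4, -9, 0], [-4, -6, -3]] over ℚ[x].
x + 3, (x + 3)^2

The Jordan structure of A has elementary divisors (x + 3)^2, (x + 3). Arranging the block sizes at each eigenvalue in decreasing order and taking row products gives the invariant factors.

Invariant factors (smallest first, each dividing the next): x + 3, (x + 3)^2.

Check: the last factor (x + 3)^2 is the minimal polynomial, and the product (x + 3)^3 is the characteristic polynomial.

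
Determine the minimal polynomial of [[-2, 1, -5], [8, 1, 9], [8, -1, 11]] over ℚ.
m_A(x) = (x - 6)(x - 2)^2

The characteristic polynomial factors as (x - 6)(x - 2)^2. The minimal polynomial is ∏(x - λ)^{k_λ} where k_λ is the size of the largest Jordan block at λ.

For λ = 2: rank(A - 2I) = 2, and the largest Jordan block has size 2 (the smallest k with rank((A - 2I)^k) = rank((A - 2I)^(k+1))).
For λ = 6: rank(A - 6I) = 2, and the largest Jordan block has size 1 (the smallest k with rank((A - 6I)^k) = rank((A - 6I)^(k+1))).

So m_A(x) = (x - 6)(x - 2)^2.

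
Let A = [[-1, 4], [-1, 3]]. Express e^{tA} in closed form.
A has Jordan form J = [[1, 1], [0, 1]] with A = PJP^{-1}, so e^{tA} = P e^{tJ} P^{-1}.

For a Jordan block J_k(λ), e^{tJ_k(λ)} = e^{λt} · (I + tN + t^2 N^2/2! + ... + t^{k-1} N^{k-1}/(k-1)!) where N is the nilpotent superdiagonal part.

Assembling the blocks and conjugating back gives the entries of e^{tA} as shown above.

e^{tA} = [[(1 - 2*t)*e^{t}, 4*t*e^{t}], [-t*e^{t}, (2*t + 1)*e^{t}]]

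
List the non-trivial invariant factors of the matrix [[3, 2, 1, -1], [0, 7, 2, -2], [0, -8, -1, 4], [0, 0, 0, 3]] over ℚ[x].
x - 3, x - 3, (x - 3)^2

The Jordan structure of A has elementary divisors (x - 3)^2, (x - 3), (x - 3). Arranging the block sizes at each eigenvalue in decreasing order and taking row products gives the invariant factors.

Invariant factors (smallest first, each dividing the next): x - 3, x - 3, (x - 3)^2.

Check: the last factor (x - 3)^2 is the minimal polynomial, and the product (x - 3)^4 is the characteristic polynomial.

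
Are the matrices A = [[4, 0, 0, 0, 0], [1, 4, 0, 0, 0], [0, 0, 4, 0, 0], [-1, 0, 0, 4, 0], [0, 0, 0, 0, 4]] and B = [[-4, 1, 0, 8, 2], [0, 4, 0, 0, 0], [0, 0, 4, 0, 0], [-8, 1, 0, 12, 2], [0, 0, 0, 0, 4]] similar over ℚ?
Yes.

Two matrices over a field are similar if and only if they have the same invariant factors.

Both A and B have characteristic polynomial (x - 4)^5 and minimal polynomial (x - 4)^2. Computing further, both have invariant factors x - 4, x - 4, x - 4, (x - 4)^2. Hence A and B are similar.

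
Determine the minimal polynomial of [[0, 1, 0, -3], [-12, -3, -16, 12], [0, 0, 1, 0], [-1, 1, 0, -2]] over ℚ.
m_A(x) = (x - 1)(x + 3)^2

The characteristic polynomial factors as (x - 1)^2(x + 3)^2. The minimal polynomial is ∏(x - λ)^{k_λ} where k_λ is the size of the largest Jordan block at λ.

For λ = -3: rank(A + 3I) = 3, and the largest Jordan block has size 2 (the smallest k with rank((A + 3I)^k) = rank((A + 3I)^(k+1))).
For λ = 1: rank(A - I) = 2, and the largest Jordan block has size 1 (the smallest k with rank((A - I)^k) = rank((A - I)^(k+1))).

So m_A(x) = (x - 1)(x + 3)^2.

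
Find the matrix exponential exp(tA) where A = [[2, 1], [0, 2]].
A has Jordan form J = [[2, 1], [0, 2]] with A = PJP^{-1}, so e^{tA} = P e^{tJ} P^{-1}.

For a Jordan block J_k(λ), e^{tJ_k(λ)} = e^{λt} · (I + tN + t^2 N^2/2! + ... + t^{k-1} N^{k-1}/(k-1)!) where N is the nilpotent superdiagonal part.

Assembling the blocks and conjugating back gives the entries of e^{tA} as shown above.

e^{tA} = [[e^{2*t}, t*e^{2*t}], [0, e^{2*t}]]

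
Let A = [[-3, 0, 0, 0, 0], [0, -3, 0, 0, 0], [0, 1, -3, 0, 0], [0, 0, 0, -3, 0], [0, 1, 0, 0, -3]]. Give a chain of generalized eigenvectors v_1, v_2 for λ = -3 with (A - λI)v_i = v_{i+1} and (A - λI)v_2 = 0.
v_1 = [[2, 1, 4, 2, 2]]^T, v_2 = [[0, 0, 1, 0, 1]]^T

We seek v_1 ∈ ker((A + 3I)^2) \ ker(A + 3I), then set v_{i+1} = (A + 3I) v_i.

One such chain is v_1 = [[2, 1, 4, 2, 2]]^T, v_2 = [[0, 0, 1, 0, 1]]^T. Check: (A + 3I) v_2 = [[0, 0, 0, 0, 0]]^T = 0.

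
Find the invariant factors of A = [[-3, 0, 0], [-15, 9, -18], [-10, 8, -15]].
x + 3, (x + 3)^2

The Jordan structure of A has elementary divisors (x + 3)^2, (x + 3). Arranging the block sizes at each eigenvalue in decreasing order and taking row products gives the invariant factors.

Invariant factors (smallest first, each dividing the next): x + 3, (x + 3)^2.

Check: the last factor (x + 3)^2 is the minimal polynomial, and the product (x + 3)^3 is the characteristic polynomial.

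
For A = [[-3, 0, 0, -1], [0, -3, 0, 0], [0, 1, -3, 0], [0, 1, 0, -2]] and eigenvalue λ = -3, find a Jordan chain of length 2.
v_1 = [[1, 1, -1, -1]]^T, v_2 = [[1, 0, 1, 0]]^T

We seek v_1 ∈ ker((A + 3I)^2) \ ker(A + 3I), then set v_{i+1} = (A + 3I) v_i.

One such chain is v_1 = [[1, 1, -1, -1]]^T, v_2 = [[1, 0, 1, 0]]^T. Check: (A + 3I) v_2 = [[0, 0, 0, 0]]^T = 0.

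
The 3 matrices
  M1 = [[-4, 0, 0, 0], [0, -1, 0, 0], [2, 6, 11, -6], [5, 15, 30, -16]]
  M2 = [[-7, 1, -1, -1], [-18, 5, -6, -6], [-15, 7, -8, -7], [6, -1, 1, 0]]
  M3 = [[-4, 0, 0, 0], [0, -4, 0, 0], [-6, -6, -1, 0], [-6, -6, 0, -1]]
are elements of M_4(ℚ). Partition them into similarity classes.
2 classes: {M1, M2}, {M3}

Characteristic polynomials: χ_{M1} = (x + 1)^2(x + 4)^2, χ_{M2} = (x + 1)^2(x + 4)^2, χ_{M3} = (x + 1)^2(x + 4)^2.

{M1, M2}: invariant factors x + 1, (x + 1)(x + 4)^2.

{M3}: invariant factors (x + 1)(x + 4), (x + 1)(x + 4).

Matrices are similar if and only if their invariant-factor lists agree; the partition into similarity classes is {M1, M2}, {M3}.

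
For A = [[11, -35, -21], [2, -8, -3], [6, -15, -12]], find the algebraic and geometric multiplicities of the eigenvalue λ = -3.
The characteristic polynomial is (x + 3)^3, so the factor x + 3 appears with exponent 3: the algebraic multiplicity is 3.

rank(A + 3I) = 1, so the eigenspace has dimension 3 - 1 = 2: the geometric multiplicity is 2.

Since 2 < 3, A is not diagonalizable.

algebraic multiplicity 3, geometric multiplicity 2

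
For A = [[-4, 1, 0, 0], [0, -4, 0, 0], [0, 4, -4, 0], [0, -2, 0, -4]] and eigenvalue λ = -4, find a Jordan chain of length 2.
We seek v_1 ∈ ker((A + 4I)^2) \ ker(A + 4I), then set v_{i+1} = (A + 4I) v_i.

One such chain is v_1 = [[0, 1, -2, 0]]^T, v_2 = [[1, 0, 4, -2]]^T. Check: (A + 4I) v_2 = [[0, 0, 0, 0]]^T = 0.

v_1 = [[0, 1, -2, 0]]^T, v_2 = [[1, 0, 4, -2]]^T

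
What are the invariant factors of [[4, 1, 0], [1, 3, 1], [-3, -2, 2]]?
The Jordan structure of A has elementary divisors (x - 3)^3. Arranging the block sizes at each eigenvalue in decreasing order and taking row products gives the invariant factors.

Invariant factors (smallest first, each dividing the next): (x - 3)^3.

Check: the last factor (x - 3)^3 is the minimal polynomial, and the product (x - 3)^3 is the characteristic polynomial.

(x - 3)^3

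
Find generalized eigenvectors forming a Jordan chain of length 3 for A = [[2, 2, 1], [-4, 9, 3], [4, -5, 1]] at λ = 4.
We seek v_1 ∈ ker((A - 4I)^3) \ ker((A - 4I)^2), then set v_{i+1} = (A - 4I) v_i.

One such chain is v_1 = [[-1, -3, 4]]^T, v_2 = [[0, 1, -1]]^T, v_3 = [[1, 2, -2]]^T. Check: (A - 4I) v_3 = [[0, 0, 0]]^T = 0.

v_1 = [[-1, -3, 4]]^T, v_2 = [[0, 1, -1]]^T, v_3 = [[1, 2, -2]]^T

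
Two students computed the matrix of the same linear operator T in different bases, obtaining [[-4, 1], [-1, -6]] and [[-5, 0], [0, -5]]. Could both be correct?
Both have characteristic polynomial (x + 5)^2, but the minimal polynomial of A is (x + 5)^2 while the minimal polynomial of B is x + 5. The minimal polynomial is a similarity invariant, so A and B are not similar.

No.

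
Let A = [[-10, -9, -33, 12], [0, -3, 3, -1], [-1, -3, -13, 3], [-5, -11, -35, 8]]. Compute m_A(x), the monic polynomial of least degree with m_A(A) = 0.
The characteristic polynomial factors as (x + 4)^2(x + 5)^2. The minimal polynomial is ∏(x - λ)^{k_λ} where k_λ is the size of the largest Jordan block at λ.

For λ = -5: rank(A + 5I) = 3, and the largest Jordan block has size 2 (the smallest k with rank((A + 5I)^k) = rank((A + 5I)^(k+1))).
For λ = -4: rank(A + 4I) = 3, and the largest Jordan block has size 2 (the smallest k with rank((A + 4I)^k) = rank((A + 4I)^(k+1))).

So m_A(x) = (x + 4)^2(x + 5)^2.

m_A(x) = (x + 4)^2(x + 5)^2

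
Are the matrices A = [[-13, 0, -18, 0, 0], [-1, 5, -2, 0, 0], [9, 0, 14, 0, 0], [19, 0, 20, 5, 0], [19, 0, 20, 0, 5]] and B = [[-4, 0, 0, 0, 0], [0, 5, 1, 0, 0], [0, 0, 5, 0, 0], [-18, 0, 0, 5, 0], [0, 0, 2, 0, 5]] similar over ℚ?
Yes.

Two matrices over a field are similar if and only if they have the same invariant factors.

Both A and B have characteristic polynomial (x - 5)^4(x + 4) and minimal polynomial (x - 5)^2(x + 4). Computing further, both have invariant factors x - 5, x - 5, (x - 5)^2(x + 4). Hence A and B are similar.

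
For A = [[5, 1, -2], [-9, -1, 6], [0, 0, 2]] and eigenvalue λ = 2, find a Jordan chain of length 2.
We seek v_1 ∈ ker((A - 2I)^2) \ ker(A - 2I), then set v_{i+1} = (A - 2I) v_i.

One such chain is v_1 = [[4, -9, 1]]^T, v_2 = [[1, -3, 0]]^T. Check: (A - 2I) v_2 = [[0, 0, 0]]^T = 0.

v_1 = [[4, -9, 1]]^T, v_2 = [[1, -3, 0]]^T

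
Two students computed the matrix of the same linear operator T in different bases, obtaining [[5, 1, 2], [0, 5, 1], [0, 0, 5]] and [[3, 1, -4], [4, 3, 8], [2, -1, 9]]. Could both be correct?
No.

Both have characteristic polynomial (x - 5)^3, but the minimal polynomial of A is (x - 5)^3 while the minimal polynomial of B is (x - 5)^2. The minimal polynomial is a similarity invariant, so A and B are not similar.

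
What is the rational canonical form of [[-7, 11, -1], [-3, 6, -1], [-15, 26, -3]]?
R = [[0, 0, -2], [1, 0, -5], [0, 1, -4]]

The invariant factors of A (the non-unit diagonal entries of the Smith normal form of xI - A over ℚ[x]) are (x + 1)^2(x + 2), each dividing the next. The characteristic polynomial is their product, (x + 1)^2(x + 2).

The rational canonical form is the block-diagonal matrix of companion matrices C(f_i):
R = [[0, 0, -2], [1, 0, -5], [0, 1, -4]].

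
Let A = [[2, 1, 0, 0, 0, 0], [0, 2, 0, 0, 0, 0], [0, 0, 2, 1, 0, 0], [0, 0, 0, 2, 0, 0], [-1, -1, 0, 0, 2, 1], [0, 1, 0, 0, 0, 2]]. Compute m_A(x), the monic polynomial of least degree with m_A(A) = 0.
The characteristic polynomial factors as (x - 2)^6. The minimal polynomial is ∏(x - λ)^{k_λ} where k_λ is the size of the largest Jordan block at λ.

For λ = 2: rank(A - 2I) = 3, and the largest Jordan block has size 2 (the smallest k with rank((A - 2I)^k) = rank((A - 2I)^(k+1))).

So m_A(x) = (x - 2)^2.

m_A(x) = (x - 2)^2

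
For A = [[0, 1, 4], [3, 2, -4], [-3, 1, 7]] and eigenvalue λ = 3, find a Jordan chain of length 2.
v_1 = [[-4, 1, -3]]^T, v_2 = [[1, -1, 1]]^T

We seek v_1 ∈ ker((A - 3I)^2) \ ker(A - 3I), then set v_{i+1} = (A - 3I) v_i.

One such chain is v_1 = [[-4, 1, -3]]^T, v_2 = [[1, -1, 1]]^T. Check: (A - 3I) v_2 = [[0, 0, 0]]^T = 0.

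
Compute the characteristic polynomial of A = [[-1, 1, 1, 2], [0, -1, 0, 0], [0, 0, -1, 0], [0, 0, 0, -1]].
xI - A = [[x + 1, -1, -1, -2], [0, x + 1, 0, 0], [0, 0, x + 1, 0], [0, 0, 0, x + 1]].

Expanding det(xI - A) along the first row:
det(xI - A) = + (x + 1)·det([[x + 1, 0, 0], [0, x + 1, 0], [0, 0, x + 1]]) - (-1)·det([[0, 0, 0], [0, x + 1, 0], [0, 0, x + 1]]) + (-1)·det([[0, x + 1, 0], [0, 0, 0], [0, 0, x + 1]]) - (-2)·det([[0, x + 1, 0], [0, 0, x + 1], [0, 0, 0]]).

Evaluating gives χ_A(x) = x^4 + 4x^3 + 6x^2 + 4x + 1 = (x + 1)^4.

χ_A(x) = (x + 1)^4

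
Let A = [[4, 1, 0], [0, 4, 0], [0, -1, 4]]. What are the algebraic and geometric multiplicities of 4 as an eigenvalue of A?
The characteristic polynomial is (x - 4)^3, so the factor x - 4 appears with exponent 3: the algebraic multiplicity is 3.

rank(A - 4I) = 1, so the eigenspace has dimension 3 - 1 = 2: the geometric multiplicity is 2.

Since 2 < 3, A is not diagonalizable.

algebraic multiplicity 3, geometric multiplicity 2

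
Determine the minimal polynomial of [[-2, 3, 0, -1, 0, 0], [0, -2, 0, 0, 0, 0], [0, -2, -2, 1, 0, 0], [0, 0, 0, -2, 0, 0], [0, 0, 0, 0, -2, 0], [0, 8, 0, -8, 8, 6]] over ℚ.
m_A(x) = (x - 6)(x + 2)^2

The characteristic polynomial factors as (x - 6)(x + 2)^5. The minimal polynomial is ∏(x - λ)^{k_λ} where k_λ is the size of the largest Jordan block at λ.

For λ = -2: rank(A + 2I) = 3, and the largest Jordan block has size 2 (the smallest k with rank((A + 2I)^k) = rank((A + 2I)^(k+1))).
For λ = 6: rank(A - 6I) = 5, and the largest Jordan block has size 1 (the smallest k with rank((A - 6I)^k) = rank((A - 6I)^(k+1))).

So m_A(x) = (x - 6)(x + 2)^2.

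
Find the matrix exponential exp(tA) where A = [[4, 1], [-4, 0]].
e^{tA} = [[(2*t + 1)*e^{2*t}, t*e^{2*t}], [-4*t*e^{2*t}, (1 - 2*t)*e^{2*t}]]

A has Jordan form J = [[2, 1], [0, 2]] with A = PJP^{-1}, so e^{tA} = P e^{tJ} P^{-1}.

For a Jordan block J_k(λ), e^{tJ_k(λ)} = e^{λt} · (I + tN + t^2 N^2/2! + ... + t^{k-1} N^{k-1}/(k-1)!) where N is the nilpotent superdiagonal part.

Assembling the blocks and conjugating back gives the entries of e^{tA} as shown above.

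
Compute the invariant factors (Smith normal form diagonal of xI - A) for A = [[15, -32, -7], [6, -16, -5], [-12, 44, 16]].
The Jordan structure of A has elementary divisors (x - 3), (x - 6)^2. Arranging the block sizes at each eigenvalue in decreasing order and taking row products gives the invariant factors.

Invariant factors (smallest first, each dividing the next): (x - 6)^2(x - 3).

Check: the last factor (x - 6)^2(x - 3) is the minimal polynomial, and the product (x - 6)^2(x - 3) is the characteristic polynomial.

(x - 6)^2(x - 3)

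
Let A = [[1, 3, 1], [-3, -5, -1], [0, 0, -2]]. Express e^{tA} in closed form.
A has Jordan form J = [[-2, 1, 0], [0, -2, 0], [0, 0, -2]] with A = PJP^{-1}, so e^{tA} = P e^{tJ} P^{-1}.

For a Jordan block J_k(λ), e^{tJ_k(λ)} = e^{λt} · (I + tN + t^2 N^2/2! + ... + t^{k-1} N^{k-1}/(k-1)!) where N is the nilpotent superdiagonal part.

Assembling the blocks and conjugating back gives the entries of e^{tA} as shown above.

e^{tA} = [[(3*t + 1)*e^{-2*t}, 3*t*e^{-2*t}, t*e^{-2*t}], [-3*t*e^{-2*t}, (1 - 3*t)*e^{-2*t}, -t*e^{-2*t}], [0, 0, e^{-2*t}]]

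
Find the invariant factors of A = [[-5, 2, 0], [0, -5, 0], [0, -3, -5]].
The Jordan structure of A has elementary divisors (x + 5)^2, (x + 5). Arranging the block sizes at each eigenvalue in decreasing order and taking row products gives the invariant factors.

Invariant factors (smallest first, each dividing the next): x + 5, (x + 5)^2.

Check: the last factor (x + 5)^2 is the minimal polynomial, and the product (x + 5)^3 is the characteristic polynomial.

x + 5, (x + 5)^2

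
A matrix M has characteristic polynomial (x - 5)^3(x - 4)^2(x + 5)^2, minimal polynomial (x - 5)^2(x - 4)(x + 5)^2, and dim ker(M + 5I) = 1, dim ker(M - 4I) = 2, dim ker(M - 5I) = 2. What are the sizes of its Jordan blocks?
Jordan blocks: (-5, 2), (4, 1), (4, 1), (5, 2), (5, 1)

λ = -5: algebraic multiplicity 2 (exponent in χ_M), largest block size 2 (exponent in m_M), 1 block (geometric multiplicity). This forces block sizes [2].
λ = 4: algebraic multiplicity 2 (exponent in χ_M), largest block size 1 (exponent in m_M), 2 blocks (geometric multiplicity). These force block sizes [1, 1].
λ = 5: algebraic multiplicity 3 (exponent in χ_M), largest block size 2 (exponent in m_M), 2 blocks (geometric multiplicity). These force block sizes [2, 1].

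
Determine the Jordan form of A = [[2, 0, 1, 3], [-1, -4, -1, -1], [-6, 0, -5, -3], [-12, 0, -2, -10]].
J = [[-5, 0, 0, 0], [0, -4, 1, 0], [0, 0, -4, 0], [0, 0, 0, -4]]

The characteristic polynomial is det(xI - A) = (x + 4)^3(x + 5), so the eigenvalues are -5 (algebraic multiplicity 1), -4 (algebraic multiplicity 3).

For λ = -5: algebraic multiplicity 1 gives one 1×1 block.

For λ = -4: rank(A + 4I) = 2, rank((A + 4I)^2) = 1. The eigenspace has dimension 4 - 2 = 2, so there are 2 Jordan blocks; the rank sequence gives block sizes [2, 1].

Assembling the blocks gives the Jordan form J above.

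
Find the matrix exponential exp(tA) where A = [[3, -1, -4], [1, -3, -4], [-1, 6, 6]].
e^{tA} = [[(2*t^2 + t + 1)*e^{2*t}, -t*(10*t + 1)*e^{2*t}, 4*t*(-2*t - 1)*e^{2*t}], [t*e^{2*t}, (1 - 5*t)*e^{2*t}, -4*t*e^{2*t}], [t*(t - 2)*e^{2*t}/2, t*(12 - 5*t)*e^{2*t}/2, (-2*t^2 + 4*t + 1)*e^{2*t}]]

A has Jordan form J = [[2, 1, 0], [0, 2, 1], [0, 0, 2]] with A = PJP^{-1}, so e^{tA} = P e^{tJ} P^{-1}.

For a Jordan block J_k(λ), e^{tJ_k(λ)} = e^{λt} · (I + tN + t^2 N^2/2! + ... + t^{k-1} N^{k-1}/(k-1)!) where N is the nilpotent superdiagonal part.

Assembling the blocks and conjugating back gives the entries of e^{tA} as shown above.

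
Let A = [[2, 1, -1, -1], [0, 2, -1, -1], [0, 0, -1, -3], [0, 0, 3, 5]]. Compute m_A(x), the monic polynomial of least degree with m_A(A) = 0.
The characteristic polynomial factors as (x - 2)^4. The minimal polynomial is ∏(x - λ)^{k_λ} where k_λ is the size of the largest Jordan block at λ.

For λ = 2: rank(A - 2I) = 2, and the largest Jordan block has size 3 (the smallest k with rank((A - 2I)^k) = rank((A - 2I)^(k+1))).

So m_A(x) = (x - 2)^3.

m_A(x) = (x - 2)^3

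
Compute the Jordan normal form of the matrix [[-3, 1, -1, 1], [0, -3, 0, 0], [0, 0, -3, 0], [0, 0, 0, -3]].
J = [[-3, 1, 0, 0], [0, -3, 0, 0], [0, 0, -3, 0], [0, 0, 0, -3]]

The characteristic polynomial is det(xI - A) = (x + 3)^4, so the eigenvalues are -3 (algebraic multiplicity 4).

For λ = -3: rank(A + 3I) = 1, rank((A + 3I)^2) = 0. The eigenspace has dimension 4 - 1 = 3, so there are 3 Jordan blocks; the rank sequence gives block sizes [2, 1, 1].

Assembling the blocks gives the Jordan form J above.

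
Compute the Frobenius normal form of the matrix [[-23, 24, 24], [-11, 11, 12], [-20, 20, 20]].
R = [[0, 0, -20], [1, 0, -11], [0, 1, 8]]

The invariant factors of A (the non-unit diagonal entries of the Smith normal form of xI - A over ℚ[x]) are (x - 5)(x - 4)(x + 1), each dividing the next. The characteristic polynomial is their product, (x - 5)(x - 4)(x + 1).

The rational canonical form is the block-diagonal matrix of companion matrices C(f_i):
R = [[0, 0, -20], [1, 0, -11], [0, 1, 8]].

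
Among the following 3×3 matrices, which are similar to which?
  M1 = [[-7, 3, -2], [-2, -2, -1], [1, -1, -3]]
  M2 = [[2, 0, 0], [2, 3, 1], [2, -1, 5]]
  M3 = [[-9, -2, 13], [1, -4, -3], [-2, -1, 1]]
Characteristic polynomials: χ_{M1} = (x + 4)^3, χ_{M2} = (x - 4)^2(x - 2), χ_{M3} = (x + 4)^3.

{M1, M3}: invariant factors (x + 4)^3.

{M2}: invariant factors (x - 4)^2(x - 2).

Matrices are similar if and only if their invariant-factor lists agree; the partition into similarity classes is {M1, M3}, {M2}.

2 classes: {M1, M3}, {M2}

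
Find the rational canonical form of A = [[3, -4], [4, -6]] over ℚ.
The invariant factors of A (the non-unit diagonal entries of the Smith normal form of xI - A over ℚ[x]) are x^2 + 3x - 2, each dividing the next. The characteristic polynomial is their product, x^2 + 3x - 2.

The rational canonical form is the block-diagonal matrix of companion matrices C(f_i):
R = [[0, 2], [1, -3]].

Note the characteristic polynomial does not split into linear factors over ℚ, so A has no Jordan form over ℚ; the rational canonical form exists over any field.

R = [[0, 2], [1, -3]]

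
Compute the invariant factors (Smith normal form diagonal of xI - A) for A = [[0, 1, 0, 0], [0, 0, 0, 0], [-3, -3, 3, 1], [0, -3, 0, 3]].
x^2(x - 3)^2

The Jordan structure of A has elementary divisors x^2, (x - 3)^2. Arranging the block sizes at each eigenvalue in decreasing order and taking row products gives the invariant factors.

Invariant factors (smallest first, each dividing the next): x^2(x - 3)^2.

Check: the last factor x^2(x - 3)^2 is the minimal polynomial, and the product x^2(x - 3)^2 is the characteristic polynomial.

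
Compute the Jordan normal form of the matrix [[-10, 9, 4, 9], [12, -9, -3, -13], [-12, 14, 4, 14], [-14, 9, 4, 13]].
J = [[-2, 1, 0, 0], [0, -2, 1, 0], [0, 0, -2, 0], [0, 0, 0, 4]]

The characteristic polynomial is det(xI - A) = (x - 4)(x + 2)^3, so the eigenvalues are -2 (algebraic multiplicity 3), 4 (algebraic multiplicity 1).

For λ = -2: rank(A + 2I) = 3, rank((A + 2I)^2) = 2, rank((A + 2I)^3) = 1. The eigenspace has dimension 4 - 3 = 1, so there is 1 Jordan block; the rank sequence gives block sizes [3].

For λ = 4: algebraic multiplicity 1 gives one 1×1 block.

Assembling the blocks gives the Jordan form J above.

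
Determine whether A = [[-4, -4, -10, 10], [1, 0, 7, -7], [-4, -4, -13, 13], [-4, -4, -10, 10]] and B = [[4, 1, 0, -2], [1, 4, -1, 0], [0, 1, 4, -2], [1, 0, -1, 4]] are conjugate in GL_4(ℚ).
trace(A) = -7 but trace(B) = 16. The trace is a similarity invariant, so A and B are not similar.

No.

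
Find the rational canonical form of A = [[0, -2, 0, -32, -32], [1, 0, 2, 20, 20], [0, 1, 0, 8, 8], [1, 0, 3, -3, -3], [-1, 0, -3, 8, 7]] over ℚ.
R = [[0, 0, 0, 0, -16], [1, 0, 0, 0, 20], [0, 1, 0, 0, -8], [0, 0, 1, 0, -3], [0, 0, 0, 1, 4]]

The invariant factors of A (the non-unit diagonal entries of the Smith normal form of xI - A over ℚ[x]) are (x - 2)^2(x^3 - x + 4), each dividing the next. The characteristic polynomial is their product, (x - 2)^2(x^3 - x + 4).

The rational canonical form is the block-diagonal matrix of companion matrices C(f_i):
R = [[0, 0, 0, 0, -16], [1, 0, 0, 0, 20], [0, 1, 0, 0, -8], [0, 0, 1, 0, -3], [0, 0, 0, 1, 4]].

Note the characteristic polynomial does not split into linear factors over ℚ, so A has no Jordan form over ℚ; the rational canonical form exists over any field.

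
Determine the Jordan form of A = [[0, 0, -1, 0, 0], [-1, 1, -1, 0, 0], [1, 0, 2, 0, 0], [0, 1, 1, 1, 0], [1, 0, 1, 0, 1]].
The characteristic polynomial is det(xI - A) = (x - 1)^5, so the eigenvalues are 1 (algebraic multiplicity 5).

For λ = 1: rank(A - I) = 2, rank((A - I)^2) = 0. The eigenspace has dimension 5 - 2 = 3, so there are 3 Jordan blocks; the rank sequence gives block sizes [2, 2, 1].

Assembling the blocks gives the Jordan form J above.

J = [[1, 1, 0, 0, 0], [0, 1, 0, 0, 0], [0, 0, 1, 1, 0], [0, 0, 0, 1, 0], [0, 0, 0, 0, 1]]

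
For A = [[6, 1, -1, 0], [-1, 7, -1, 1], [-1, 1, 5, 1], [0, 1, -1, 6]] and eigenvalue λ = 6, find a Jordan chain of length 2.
v_1 = [[0, 1, 0, 0]]^T, v_2 = [[1, 1, 1, 1]]^T

We seek v_1 ∈ ker((A - 6I)^2) \ ker(A - 6I), then set v_{i+1} = (A - 6I) v_i.

One such chain is v_1 = [[0, 1, 0, 0]]^T, v_2 = [[1, 1, 1, 1]]^T. Check: (A - 6I) v_2 = [[0, 0, 0, 0]]^T = 0.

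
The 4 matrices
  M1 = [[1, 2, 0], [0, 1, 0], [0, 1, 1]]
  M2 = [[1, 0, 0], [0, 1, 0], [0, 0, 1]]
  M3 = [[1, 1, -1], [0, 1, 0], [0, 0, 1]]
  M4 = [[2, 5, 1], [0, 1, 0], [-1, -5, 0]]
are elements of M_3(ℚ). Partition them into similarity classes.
Characteristic polynomials: χ_{M1} = (x - 1)^3, χ_{M2} = (x - 1)^3, χ_{M3} = (x - 1)^3, χ_{M4} = (x - 1)^3.

{M1, M3, M4}: invariant factors x - 1, (x - 1)^2.

{M2}: invariant factors x - 1, x - 1, x - 1.

Matrices are similar if and only if their invariant-factor lists agree; the partition into similarity classes is {M1, M3, M4}, {M2}.

2 classes: {M1, M3, M4}, {M2}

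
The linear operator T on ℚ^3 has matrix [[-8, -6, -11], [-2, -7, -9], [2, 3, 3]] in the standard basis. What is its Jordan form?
J = [[-4, 1, 0], [0, -4, 1], [0, 0, -4]]

The characteristic polynomial is det(xI - A) = (x + 4)^3, so the eigenvalues are -4 (algebraic multiplicity 3).

For λ = -4: rank(A + 4I) = 2, rank((A + 4I)^2) = 1, rank((A + 4I)^3) = 0. The eigenspace has dimension 3 - 2 = 1, so there is 1 Jordan block; the rank sequence gives block sizes [3].

Assembling the blocks gives the Jordan form J above.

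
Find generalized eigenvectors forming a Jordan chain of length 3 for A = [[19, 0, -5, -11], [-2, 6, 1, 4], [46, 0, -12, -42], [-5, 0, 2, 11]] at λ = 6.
v_1 = [[-1, 0, -5, 1]]^T, v_2 = [[1, 1, 2, 0]]^T, v_3 = [[3, 0, 10, -1]]^T

We seek v_1 ∈ ker((A - 6I)^3) \ ker((A - 6I)^2), then set v_{i+1} = (A - 6I) v_i.

One such chain is v_1 = [[-1, 0, -5, 1]]^T, v_2 = [[1, 1, 2, 0]]^T, v_3 = [[3, 0, 10, -1]]^T. Check: (A - 6I) v_3 = [[0, 0, 0, 0]]^T = 0.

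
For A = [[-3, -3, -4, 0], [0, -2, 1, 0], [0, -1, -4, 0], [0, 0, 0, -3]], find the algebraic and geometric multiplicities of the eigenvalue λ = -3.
algebraic multiplicity 4, geometric multiplicity 2

The characteristic polynomial is (x + 3)^4, so the factor x + 3 appears with exponent 4: the algebraic multiplicity is 4.

rank(A + 3I) = 2, so the eigenspace has dimension 4 - 2 = 2: the geometric multiplicity is 2.

Since 2 < 4, A is not diagonalizable.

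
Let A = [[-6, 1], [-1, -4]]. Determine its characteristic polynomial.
xI - A = [[x + 6, -1], [1, x + 4]].

Expanding det(xI - A) along the first row:
det(xI - A) = + (x + 6)·det([[x + 4]]) - (-1)·det([[1]]).

Evaluating gives χ_A(x) = x^2 + 10x + 25 = (x + 5)^2.

χ_A(x) = (x + 5)^2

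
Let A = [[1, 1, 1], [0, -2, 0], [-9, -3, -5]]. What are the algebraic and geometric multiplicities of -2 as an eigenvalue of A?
The characteristic polynomial is (x + 2)^3, so the factor x + 2 appears with exponent 3: the algebraic multiplicity is 3.

rank(A + 2I) = 1, so the eigenspace has dimension 3 - 1 = 2: the geometric multiplicity is 2.

Since 2 < 3, A is not diagonalizable.

algebraic multiplicity 3, geometric multiplicity 2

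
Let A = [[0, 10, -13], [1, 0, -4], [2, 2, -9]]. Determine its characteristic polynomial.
χ_A(x) = (x + 1)(x + 4)^2

xI - A = [[x, -10, 13], [-1, x, 4], [-2, -2, x + 9]].

Expanding det(xI - A) along the first row:
det(xI - A) = + (x)·det([[x, 4], [-2, x + 9]]) - (-10)·det([[-1, 4], [-2, x + 9]]) + (13)·det([[-1, x], [-2, -2]]).

Evaluating gives χ_A(x) = x^3 + 9x^2 + 24x + 16 = (x + 1)(x + 4)^2.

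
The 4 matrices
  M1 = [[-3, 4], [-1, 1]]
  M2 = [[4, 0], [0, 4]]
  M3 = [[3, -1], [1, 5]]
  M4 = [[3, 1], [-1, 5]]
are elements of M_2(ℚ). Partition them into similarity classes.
Characteristic polynomials: χ_{M1} = (x + 1)^2, χ_{M2} = (x - 4)^2, χ_{M3} = (x - 4)^2, χ_{M4} = (x - 4)^2.

{M1}: invariant factors (x + 1)^2.

{M2}: invariant factors x - 4, x - 4.

{M3, M4}: invariant factors (x - 4)^2.

Matrices are similar if and only if their invariant-factor lists agree; the partition into similarity classes is {M1}, {M2}, {M3, M4}.

3 classes: {M1}, {M2}, {M3, M4}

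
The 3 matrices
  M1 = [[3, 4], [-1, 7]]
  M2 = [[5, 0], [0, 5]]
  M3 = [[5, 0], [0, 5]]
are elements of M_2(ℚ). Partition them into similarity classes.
Characteristic polynomials: χ_{M1} = (x - 5)^2, χ_{M2} = (x - 5)^2, χ_{M3} = (x - 5)^2.

{M1}: invariant factors (x - 5)^2.

{M2, M3}: invariant factors x - 5, x - 5.

Matrices are similar if and only if their invariant-factor lists agree; the partition into similarity classes is {M1}, {M2, M3}.

2 classes: {M1}, {M2, M3}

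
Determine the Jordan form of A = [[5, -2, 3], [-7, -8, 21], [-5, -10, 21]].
J = [[6, 1, 0], [0, 6, 0], [0, 0, 6]]

The characteristic polynomial is det(xI - A) = (x - 6)^3, so the eigenvalues are 6 (algebraic multiplicity 3).

For λ = 6: rank(A - 6I) = 1, rank((A - 6I)^2) = 0. The eigenspace has dimension 3 - 1 = 2, so there are 2 Jordan blocks; the rank sequence gives block sizes [2, 1].

Assembling the blocks gives the Jordan form J above.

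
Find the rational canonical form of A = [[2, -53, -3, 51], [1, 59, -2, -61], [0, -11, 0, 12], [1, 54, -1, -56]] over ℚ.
R = [[0, 0, 0, 144], [1, 0, 0, -60], [0, 1, 0, 12], [0, 0, 1, 5]]

The invariant factors of A (the non-unit diagonal entries of the Smith normal form of xI - A over ℚ[x]) are (x - 6)(x + 4)(x^2 - 3x + 6), each dividing the next. The characteristic polynomial is their product, (x - 6)(x + 4)(x^2 - 3x + 6).

The rational canonical form is the block-diagonal matrix of companion matrices C(f_i):
R = [[0, 0, 0, 144], [1, 0, 0, -60], [0, 1, 0, 12], [0, 0, 1, 5]].

Note the characteristic polynomial does not split into linear factors over ℚ, so A has no Jordan form over ℚ; the rational canonical form exists over any field.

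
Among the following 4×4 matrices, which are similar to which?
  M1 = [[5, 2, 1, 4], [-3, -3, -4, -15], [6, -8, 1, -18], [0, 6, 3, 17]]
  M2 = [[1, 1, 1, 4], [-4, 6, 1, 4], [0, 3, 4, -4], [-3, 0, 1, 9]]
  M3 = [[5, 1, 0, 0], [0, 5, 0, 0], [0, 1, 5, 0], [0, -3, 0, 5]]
2 classes: {M1, M2}, {M3}

Characteristic polynomials: χ_{M1} = (x - 5)^4, χ_{M2} = (x - 5)^4, χ_{M3} = (x - 5)^4.

{M1, M2}: invariant factors (x - 5)^2, (x - 5)^2.

{M3}: invariant factors x - 5, x - 5, (x - 5)^2.

Matrices are similar if and only if their invariant-factor lists agree; the partition into similarity classes is {M1, M2}, {M3}.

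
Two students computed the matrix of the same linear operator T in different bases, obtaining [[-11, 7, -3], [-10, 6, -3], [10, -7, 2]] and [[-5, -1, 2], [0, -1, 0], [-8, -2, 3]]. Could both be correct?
Two matrices over a field are similar if and only if they have the same invariant factors.

Both A and B have characteristic polynomial (x + 1)^3 and minimal polynomial (x + 1)^2. Computing further, both have invariant factors x + 1, (x + 1)^2. Hence A and B are similar.

Yes.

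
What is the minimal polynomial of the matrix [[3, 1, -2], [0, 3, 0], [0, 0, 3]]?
The characteristic polynomial factors as (x - 3)^3. The minimal polynomial is ∏(x - λ)^{k_λ} where k_λ is the size of the largest Jordan block at λ.

For λ = 3: rank(A - 3I) = 1, and the largest Jordan block has size 2 (the smallest k with rank((A - 3I)^k) = rank((A - 3I)^(k+1))).

So m_A(x) = (x - 3)^2.

m_A(x) = (x - 3)^2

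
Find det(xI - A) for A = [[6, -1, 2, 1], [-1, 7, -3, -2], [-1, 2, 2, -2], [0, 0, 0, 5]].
χ_A(x) = (x - 5)^4

xI - A = [[x - 6, 1, -2, -1], [1, x - 7, 3, 2], [1, -2, x - 2, 2], [0, 0, 0, x - 5]].

Expanding det(xI - A) along the first row:
det(xI - A) = + (x - 6)·det([[x - 7, 3, 2], [-2, x - 2, 2], [0, 0, x - 5]]) - (1)·det([[1, 3, 2], [1, x - 2, 2], [0, 0, x - 5]]) + (-2)·det([[1, x - 7, 2], [1, -2, 2], [0, 0, x - 5]]) - (-1)·det([[1, x - 7, 3], [1, -2, x - 2], [0, 0, 0]]).

Evaluating gives χ_A(x) = x^4 - 20x^3 + 150x^2 - 500x + 625 = (x - 5)^4.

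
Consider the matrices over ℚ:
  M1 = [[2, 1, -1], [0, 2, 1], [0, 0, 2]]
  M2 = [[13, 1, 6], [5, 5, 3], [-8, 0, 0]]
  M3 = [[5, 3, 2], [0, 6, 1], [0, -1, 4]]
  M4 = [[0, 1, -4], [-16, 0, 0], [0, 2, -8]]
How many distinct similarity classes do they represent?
Characteristic polynomials: χ_{M1} = (x - 2)^3, χ_{M2} = (x - 6)^3, χ_{M3} = (x - 5)^3, χ_{M4} = x(x + 4)^2.

{M1}: invariant factors (x - 2)^3.

{M2}: invariant factors (x - 6)^3.

{M3}: invariant factors (x - 5)^3.

{M4}: invariant factors x(x + 4)^2.

Matrices are similar if and only if their invariant-factor lists agree; the partition into similarity classes is {M1}, {M2}, {M3}, {M4}.

4 classes: {M1}, {M2}, {M3}, {M4}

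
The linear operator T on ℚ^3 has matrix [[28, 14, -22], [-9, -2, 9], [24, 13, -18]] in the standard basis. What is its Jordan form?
The characteristic polynomial is det(xI - A) = (x - 6)(x - 1)^2, so the eigenvalues are 1 (algebraic multiplicity 2), 6 (algebraic multiplicity 1).

For λ = 1: rank(A - I) = 2, rank((A - I)^2) = 1. The eigenspace has dimension 3 - 2 = 1, so there is 1 Jordan block; the rank sequence gives block sizes [2].

For λ = 6: algebraic multiplicity 1 gives one 1×1 block.

Assembling the blocks gives the Jordan form J above.

J = [[1, 1, 0], [0, 1, 0], [0, 0, 6]]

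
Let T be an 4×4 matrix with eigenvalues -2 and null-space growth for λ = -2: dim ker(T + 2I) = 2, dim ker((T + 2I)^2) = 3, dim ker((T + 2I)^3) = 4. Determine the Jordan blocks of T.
Jordan blocks: (-2, 3), (-2, 1)

λ = -2: successive nullity increments [2, 1, 1] count blocks of size ≥ k; block sizes are [3, 1].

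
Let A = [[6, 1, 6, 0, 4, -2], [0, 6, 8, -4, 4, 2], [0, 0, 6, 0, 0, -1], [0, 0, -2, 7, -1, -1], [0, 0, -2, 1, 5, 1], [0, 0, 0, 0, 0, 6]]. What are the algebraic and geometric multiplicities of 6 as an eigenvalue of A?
algebraic multiplicity 6, geometric multiplicity 3

The characteristic polynomial is (x - 6)^6, so the factor x - 6 appears with exponent 6: the algebraic multiplicity is 6.

rank(A - 6I) = 3, so the eigenspace has dimension 6 - 3 = 3: the geometric multiplicity is 3.

Since 3 < 6, A is not diagonalizable.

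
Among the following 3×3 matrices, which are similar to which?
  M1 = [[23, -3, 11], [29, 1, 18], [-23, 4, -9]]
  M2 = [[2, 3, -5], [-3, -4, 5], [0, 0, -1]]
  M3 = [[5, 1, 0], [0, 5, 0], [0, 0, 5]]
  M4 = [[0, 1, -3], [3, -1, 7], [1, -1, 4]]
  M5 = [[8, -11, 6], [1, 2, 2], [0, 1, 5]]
4 classes: {M1, M5}, {M2}, {M3}, {M4}

Characteristic polynomials: χ_{M1} = (x - 5)^3, χ_{M2} = (x + 1)^3, χ_{M3} = (x - 5)^3, χ_{M4} = (x - 1)^3, χ_{M5} = (x - 5)^3.

{M1, M5}: invariant factors (x - 5)^3.

{M2}: invariant factors x + 1, (x + 1)^2.

{M3}: invariant factors x - 5, (x - 5)^2.

{M4}: invariant factors (x - 1)^3.

Matrices are similar if and only if their invariant-factor lists agree; the partition into similarity classes is {M1, M5}, {M2}, {M3}, {M4}.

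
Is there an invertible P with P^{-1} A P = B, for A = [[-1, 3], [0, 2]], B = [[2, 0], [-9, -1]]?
Two matrices over a field are similar if and only if they have the same invariant factors.

Both A and B have characteristic polynomial (x - 2)(x + 1) and minimal polynomial (x - 2)(x + 1). Computing further, both have invariant factors (x - 2)(x + 1). Hence A and B are similar.

Yes.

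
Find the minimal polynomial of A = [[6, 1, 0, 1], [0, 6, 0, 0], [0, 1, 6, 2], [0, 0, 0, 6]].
m_A(x) = (x - 6)^2

The characteristic polynomial factors as (x - 6)^4. The minimal polynomial is ∏(x - λ)^{k_λ} where k_λ is the size of the largest Jordan block at λ.

For λ = 6: rank(A - 6I) = 2, and the largest Jordan block has size 2 (the smallest k with rank((A - 6I)^k) = rank((A - 6I)^(k+1))).

So m_A(x) = (x - 6)^2.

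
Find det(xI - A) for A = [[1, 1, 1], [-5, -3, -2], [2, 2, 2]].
xI - A = [[x - 1, -1, -1], [5, x + 3, 2], [-2, -2, x - 2]].

Expanding det(xI - A) along the first row:
det(xI - A) = + (x - 1)·det([[x + 3, 2], [-2, x - 2]]) - (-1)·det([[5, 2], [-2, x - 2]]) + (-1)·det([[5, x + 3], [-2, -2]]).

Evaluating gives χ_A(x) = x^3.

χ_A(x) = x^3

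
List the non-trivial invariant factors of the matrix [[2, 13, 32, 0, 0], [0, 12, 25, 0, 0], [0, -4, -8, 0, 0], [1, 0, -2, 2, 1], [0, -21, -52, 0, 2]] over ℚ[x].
The Jordan structure of A has elementary divisors (x - 2)^3, (x - 2)^2. Arranging the block sizes at each eigenvalue in decreasing order and taking row products gives the invariant factors.

Invariant factors (smallest first, each dividing the next): (x - 2)^2, (x - 2)^3.

Check: the last factor (x - 2)^3 is the minimal polynomial, and the product (x - 2)^5 is the characteristic polynomial.

(x - 2)^2, (x - 2)^3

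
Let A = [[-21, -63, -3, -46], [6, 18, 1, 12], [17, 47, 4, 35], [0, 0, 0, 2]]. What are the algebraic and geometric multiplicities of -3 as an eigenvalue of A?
The characteristic polynomial is (x - 2)^3(x + 3), so the factor x + 3 appears with exponent 1: the algebraic multiplicity is 1.

rank(A + 3I) = 3, so the eigenspace has dimension 4 - 3 = 1: the geometric multiplicity is 1.

algebraic multiplicity 1, geometric multiplicity 1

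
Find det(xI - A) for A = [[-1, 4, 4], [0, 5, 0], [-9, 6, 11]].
χ_A(x) = (x - 5)^3

xI - A = [[x + 1, -4, -4], [0, x - 5, 0], [9, -6, x - 11]].

Expanding det(xI - A) along the first row:
det(xI - A) = + (x + 1)·det([[x - 5, 0], [-6, x - 11]]) - (-4)·det([[0, 0], [9, x - 11]]) + (-4)·det([[0, x - 5], [9, -6]]).

Evaluating gives χ_A(x) = x^3 - 15x^2 + 75x - 125 = (x - 5)^3.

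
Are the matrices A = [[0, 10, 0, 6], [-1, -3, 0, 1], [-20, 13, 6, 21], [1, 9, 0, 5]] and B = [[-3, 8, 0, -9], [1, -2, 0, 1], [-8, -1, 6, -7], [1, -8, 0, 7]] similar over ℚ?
Two matrices over a field are similar if and only if they have the same invariant factors.

Both A and B have characteristic polynomial (x - 6)^2(x + 2)^2 and minimal polynomial (x - 6)^2(x + 2)^2. Computing further, both have invariant factors (x - 6)^2(x + 2)^2. Hence A and B are similar.

Yes.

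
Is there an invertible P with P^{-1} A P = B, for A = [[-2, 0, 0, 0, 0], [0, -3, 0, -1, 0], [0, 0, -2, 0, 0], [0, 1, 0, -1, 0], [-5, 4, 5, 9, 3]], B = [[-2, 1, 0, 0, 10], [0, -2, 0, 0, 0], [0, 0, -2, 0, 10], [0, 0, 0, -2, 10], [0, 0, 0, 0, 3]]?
Two matrices over a field are similar if and only if they have the same invariant factors.

Both A and B have characteristic polynomial (x - 3)(x + 2)^4 and minimal polynomial (x - 3)(x + 2)^2. Computing further, both have invariant factors x + 2, x + 2, (x - 3)(x + 2)^2. Hence A and B are similar.

Yes.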